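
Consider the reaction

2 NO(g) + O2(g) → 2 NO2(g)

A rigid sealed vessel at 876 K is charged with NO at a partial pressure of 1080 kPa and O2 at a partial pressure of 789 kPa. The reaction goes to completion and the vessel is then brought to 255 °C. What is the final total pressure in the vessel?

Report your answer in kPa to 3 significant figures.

Because the vessel is rigid and T is held at 876 K, work the stoichiometry in partial pressures (P_i = n_iRT/V).
P(O2) required for 1080 kPa of NO = (1/2) × 1080 = 540.0 kPa; available 789 kPa, so NO is limiting.
P(O2) remaining = 789 − (1/2) × 1080 = 249.0 kPa
P(gaseous products) = (2)/2 × 1080 = 1080 kPa
P_total at 876 K = 249.0 + 1080 = 1329 kPa
Scaling to 255 °C: P = 1329 × 528.15/876 = 801.3 kPa

801 kPa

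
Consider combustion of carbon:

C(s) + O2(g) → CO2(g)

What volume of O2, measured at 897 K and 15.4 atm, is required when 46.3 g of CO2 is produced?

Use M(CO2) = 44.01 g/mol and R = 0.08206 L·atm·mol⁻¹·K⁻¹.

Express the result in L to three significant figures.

5.03 L

n(CO2) = 46.30 / 44.01 = 1.052 mol
n(O2) = (1/1) × 1.052 = 1.052 mol
V = nRT/P = 1.052 × 0.08206 × 897 / 15.4 = 5.028 L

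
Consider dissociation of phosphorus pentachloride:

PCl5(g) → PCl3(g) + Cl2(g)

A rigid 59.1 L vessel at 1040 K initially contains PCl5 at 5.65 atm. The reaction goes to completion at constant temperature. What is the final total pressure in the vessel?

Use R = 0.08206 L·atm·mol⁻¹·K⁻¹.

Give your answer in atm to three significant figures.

Since T and V are fixed, P_final/P_initial = n_final/n_initial = 2/1.
P_final = (2/1) × 5.65 = 11.30 atm

11.3 atm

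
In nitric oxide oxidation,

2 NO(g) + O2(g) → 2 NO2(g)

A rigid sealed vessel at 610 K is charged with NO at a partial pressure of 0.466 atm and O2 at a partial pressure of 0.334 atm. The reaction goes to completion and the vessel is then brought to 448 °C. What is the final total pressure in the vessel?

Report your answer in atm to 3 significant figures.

At constant V, partial pressures at 610 K are proportional to moles, so apply stoichiometry directly to pressures.
P(O2) required for 0.466 atm of NO = (1/2) × 0.466 = 0.2330 atm; available 0.334 atm, so NO is limiting.
P(O2) remaining = 0.334 − (1/2) × 0.466 = 0.1010 atm
P(gaseous products) = (2)/2 × 0.466 = 0.4660 atm
P_total at 610 K = 0.1010 + 0.4660 = 0.5670 atm
Scaling to 448 °C: P = 0.5670 × 721.15/610 = 0.6703 atm

0.670 atm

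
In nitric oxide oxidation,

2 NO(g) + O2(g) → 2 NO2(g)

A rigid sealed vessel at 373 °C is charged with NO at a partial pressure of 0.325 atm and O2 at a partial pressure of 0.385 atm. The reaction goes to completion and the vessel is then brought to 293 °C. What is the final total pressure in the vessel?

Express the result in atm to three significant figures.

At constant V, partial pressures at 373 °C are proportional to moles, so apply stoichiometry directly to pressures.
P(O2) required for 0.325 atm of NO = (1/2) × 0.325 = 0.1625 atm; available 0.385 atm, so NO is limiting.
P(O2) remaining = 0.385 − (1/2) × 0.325 = 0.2225 atm
P(gaseous products) = (2)/2 × 0.325 = 0.3250 atm
P_total at 373 °C = 0.2225 + 0.3250 = 0.5475 atm
Scaling to 293 °C: P = 0.5475 × 566.15/646.15 = 0.4797 atm

0.480 atm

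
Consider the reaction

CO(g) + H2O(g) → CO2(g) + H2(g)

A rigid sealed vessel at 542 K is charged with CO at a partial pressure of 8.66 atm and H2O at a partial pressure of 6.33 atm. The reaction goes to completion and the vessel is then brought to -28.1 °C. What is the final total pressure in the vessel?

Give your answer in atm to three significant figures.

Because the vessel is rigid and T is held at 542 K, work the stoichiometry in partial pressures (P_i = n_iRT/V).
P(H2O) required for 8.66 atm of CO = (1/1) × 8.66 = 8.660 atm; available 6.33 atm, so H2O is limiting.
P(CO) remaining = 8.66 − (1/1) × 6.33 = 2.330 atm
P(gaseous products) = (1+1)/1 × 6.33 = 12.66 atm
P_total at 542 K = 2.330 + 12.66 = 14.99 atm
Scaling to -28.1 °C: P = 14.99 × 245.05/542 = 6.777 atm

6.78 atm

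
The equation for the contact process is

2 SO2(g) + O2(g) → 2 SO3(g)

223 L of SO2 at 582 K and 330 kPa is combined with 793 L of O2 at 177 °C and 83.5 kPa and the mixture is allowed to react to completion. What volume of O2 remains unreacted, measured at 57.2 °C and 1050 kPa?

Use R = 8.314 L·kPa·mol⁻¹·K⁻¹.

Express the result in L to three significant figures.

26.4 L

n(SO2) = PV/RT = (330 × 223) / (8.314 × 582) = 15.21 mol
n(O2) = PV/RT = (83.5 × 793) / (8.314 × 450.15) = 17.69 mol
For 15.21 mol SO2, stoichiometry requires (1/2) × 15.21 = 7.605 mol O2; 17.69 mol is available, so SO2 is limiting.
n(O2) consumed = (1/2) × 15.21 = 7.605 mol; remaining = 17.69 − 7.605 = 10.09 mol
V(O2) = nRT/P = 10.09 × 8.314 × 330.35 / 1050 = 26.39 L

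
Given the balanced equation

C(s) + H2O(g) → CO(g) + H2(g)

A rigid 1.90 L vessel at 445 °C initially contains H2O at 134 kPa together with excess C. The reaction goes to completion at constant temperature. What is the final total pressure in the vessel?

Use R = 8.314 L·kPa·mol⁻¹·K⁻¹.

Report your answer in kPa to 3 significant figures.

268 kPa

Since T and V are fixed, P_final/P_initial = n_final/n_initial = 2/1.
P_final = (2/1) × 134 = 268.0 kPa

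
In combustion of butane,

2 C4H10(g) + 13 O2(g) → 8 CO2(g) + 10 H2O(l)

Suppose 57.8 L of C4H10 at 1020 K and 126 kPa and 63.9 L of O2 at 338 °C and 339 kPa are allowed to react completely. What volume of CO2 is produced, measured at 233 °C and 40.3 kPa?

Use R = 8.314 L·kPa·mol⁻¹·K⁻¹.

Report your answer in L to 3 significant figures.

274 L

n(C4H10) = PV/RT = (126 × 57.8) / (8.314 × 1020) = 0.8588 mol
n(O2) = PV/RT = (339 × 63.9) / (8.314 × 611.15) = 4.263 mol
For 0.8588 mol C4H10, stoichiometry requires (13/2) × 0.8588 = 5.582 mol O2; 4.263 mol is available, so O2 is limiting.
n(CO2) = (8/13) × 4.263 = 2.623 mol
V(CO2) = nRT/P = 2.623 × 8.314 × 506.15 / 40.3 = 273.9 L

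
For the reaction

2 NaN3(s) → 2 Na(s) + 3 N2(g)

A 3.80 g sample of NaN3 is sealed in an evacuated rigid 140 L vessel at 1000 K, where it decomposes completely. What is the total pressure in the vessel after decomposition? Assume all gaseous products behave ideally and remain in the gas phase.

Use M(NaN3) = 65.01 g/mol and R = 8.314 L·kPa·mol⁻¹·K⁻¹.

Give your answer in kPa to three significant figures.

5.21 kPa

n(NaN3) = 3.80 / 65.01 = 0.05845 mol
n(gas produced) = (3/2) × 0.05845 = 0.08768 mol
P = nRT/V = 0.08768 × 8.314 × 1000 / 140 = 5.207 kPa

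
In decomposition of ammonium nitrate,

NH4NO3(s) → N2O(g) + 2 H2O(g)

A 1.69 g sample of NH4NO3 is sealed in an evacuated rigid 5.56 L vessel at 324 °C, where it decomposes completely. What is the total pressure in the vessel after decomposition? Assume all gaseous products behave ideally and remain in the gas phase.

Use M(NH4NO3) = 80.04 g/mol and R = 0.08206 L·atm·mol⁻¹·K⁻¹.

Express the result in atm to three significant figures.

n(NH4NO3) = 1.69 / 80.04 = 0.02111 mol
n(gas produced) = (3/1) × 0.02111 = 0.06333 mol
P = nRT/V = 0.06333 × 0.08206 × 597.15 / 5.56 = 0.5581 atm

0.558 atm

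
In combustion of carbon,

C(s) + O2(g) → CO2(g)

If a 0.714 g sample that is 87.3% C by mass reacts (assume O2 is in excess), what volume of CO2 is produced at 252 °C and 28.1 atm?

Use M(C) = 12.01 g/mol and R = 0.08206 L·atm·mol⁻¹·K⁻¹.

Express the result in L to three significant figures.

mass of C = 0.714 × 87.3/100 = 0.6233 g
n(C) = 0.6233 / 12.01 = 0.05190 mol
n(CO2) = (1/1) × 0.05190 = 0.05190 mol
V = nRT/P = 0.05190 × 0.08206 × 525.15 / 28.1 = 0.07959 L

0.0796 L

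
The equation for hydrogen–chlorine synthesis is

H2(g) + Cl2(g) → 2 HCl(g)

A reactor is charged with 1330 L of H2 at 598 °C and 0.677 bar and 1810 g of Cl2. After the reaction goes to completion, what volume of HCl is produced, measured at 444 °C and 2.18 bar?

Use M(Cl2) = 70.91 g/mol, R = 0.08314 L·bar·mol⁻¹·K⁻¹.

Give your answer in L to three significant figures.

680 L

n(H2) = PV/RT = (0.677 × 1330) / (0.08314 × 871.15) = 12.43 mol
n(Cl2) = 1810 / 70.91 = 25.53 mol
For 12.43 mol H2, stoichiometry requires (1/1) × 12.43 = 12.43 mol Cl2; 25.53 mol is available, so H2 is limiting.
n(HCl) = (2/1) × 12.43 = 24.86 mol
V(HCl) = nRT/P = 24.86 × 0.08314 × 717.15 / 2.18 = 679.9 L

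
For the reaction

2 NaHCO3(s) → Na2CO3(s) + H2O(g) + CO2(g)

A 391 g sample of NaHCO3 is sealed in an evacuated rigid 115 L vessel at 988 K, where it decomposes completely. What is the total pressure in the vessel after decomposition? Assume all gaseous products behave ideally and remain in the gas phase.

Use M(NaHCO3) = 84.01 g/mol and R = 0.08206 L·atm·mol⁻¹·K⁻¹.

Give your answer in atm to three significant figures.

n(NaHCO3) = 391 / 84.01 = 4.654 mol
n(gas produced) = (2/2) × 4.654 = 4.654 mol
P = nRT/V = 4.654 × 0.08206 × 988 / 115 = 3.281 atm

3.28 atm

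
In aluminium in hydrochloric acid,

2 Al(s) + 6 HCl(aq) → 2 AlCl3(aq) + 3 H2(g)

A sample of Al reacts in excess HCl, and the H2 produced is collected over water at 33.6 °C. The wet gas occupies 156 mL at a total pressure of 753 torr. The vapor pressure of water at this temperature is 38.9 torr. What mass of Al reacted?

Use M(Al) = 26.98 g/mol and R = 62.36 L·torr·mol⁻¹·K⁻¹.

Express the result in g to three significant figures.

0.105 g

P(H2) = 753 − 38.9 = 714.1 torr
n(H2) = PV/RT = (714.1 × 0.1560) / (62.36 × 306.75) = 0.005824 mol
n(Al) = (2/3) × 0.005824 = 0.003883 mol
m(Al) = 0.003883 × 26.98 = 0.1048 g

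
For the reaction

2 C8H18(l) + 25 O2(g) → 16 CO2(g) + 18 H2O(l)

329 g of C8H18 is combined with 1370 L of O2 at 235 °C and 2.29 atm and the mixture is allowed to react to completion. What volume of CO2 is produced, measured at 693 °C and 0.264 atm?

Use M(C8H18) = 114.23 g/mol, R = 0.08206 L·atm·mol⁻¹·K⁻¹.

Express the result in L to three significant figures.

6920 L

n(C8H18) = 329 / 114.23 = 2.880 mol
n(O2) = PV/RT = (2.29 × 1370) / (0.08206 × 508.15) = 75.24 mol
For 2.880 mol C8H18, stoichiometry requires (25/2) × 2.880 = 36.00 mol O2; 75.24 mol is available, so C8H18 is limiting.
n(CO2) = (16/2) × 2.880 = 23.04 mol
V(CO2) = nRT/P = 23.04 × 0.08206 × 966.15 / 0.264 = 6919 L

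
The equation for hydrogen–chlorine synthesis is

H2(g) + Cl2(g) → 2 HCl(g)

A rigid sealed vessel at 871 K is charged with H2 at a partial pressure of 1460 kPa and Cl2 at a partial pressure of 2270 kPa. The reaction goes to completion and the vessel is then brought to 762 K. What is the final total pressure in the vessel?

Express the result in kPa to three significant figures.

3260 kPa

Because the vessel is rigid and T is held at 871 K, work the stoichiometry in partial pressures (P_i = n_iRT/V).
P(Cl2) required for 1460 kPa of H2 = (1/1) × 1460 = 1460 kPa; available 2270 kPa, so H2 is limiting.
P(Cl2) remaining = 2270 − (1/1) × 1460 = 810.0 kPa
P(gaseous products) = (2)/1 × 1460 = 2920 kPa
P_total at 871 K = 810.0 + 2920 = 3730 kPa
Scaling to 762 K: P = 3730 × 762/871 = 3263 kPa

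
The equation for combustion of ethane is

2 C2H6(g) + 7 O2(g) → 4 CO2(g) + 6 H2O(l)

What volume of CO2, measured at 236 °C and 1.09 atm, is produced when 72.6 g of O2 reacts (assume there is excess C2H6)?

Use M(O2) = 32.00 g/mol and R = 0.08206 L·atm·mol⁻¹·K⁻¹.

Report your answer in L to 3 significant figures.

49.7 L

n(O2) = 72.60 / 32.00 = 2.269 mol
n(CO2) = (4/7) × 2.269 = 1.297 mol
V = nRT/P = 1.297 × 0.08206 × 509.15 / 1.09 = 49.72 L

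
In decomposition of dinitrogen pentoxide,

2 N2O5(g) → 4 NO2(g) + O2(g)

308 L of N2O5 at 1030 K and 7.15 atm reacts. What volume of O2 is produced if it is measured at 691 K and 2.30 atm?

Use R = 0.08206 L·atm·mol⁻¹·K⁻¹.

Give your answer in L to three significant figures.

n(N2O5) = PV/RT = (7.15 × 308) / (0.08206 × 1030) = 26.05 mol
n(O2) = (1/2) × 26.05 = 13.03 mol
V = nRT/P = 13.03 × 0.08206 × 691 / 2.30 = 321.2 L

321 L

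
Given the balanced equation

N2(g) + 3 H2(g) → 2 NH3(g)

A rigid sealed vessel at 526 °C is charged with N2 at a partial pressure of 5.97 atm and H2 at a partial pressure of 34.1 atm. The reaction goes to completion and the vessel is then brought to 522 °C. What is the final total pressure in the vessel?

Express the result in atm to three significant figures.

Because the vessel is rigid and T is held at 526 °C, work the stoichiometry in partial pressures (P_i = n_iRT/V).
P(H2) required for 5.97 atm of N2 = (3/1) × 5.97 = 17.91 atm; available 34.1 atm, so N2 is limiting.
P(H2) remaining = 34.1 − (3/1) × 5.97 = 16.19 atm
P(gaseous products) = (2)/1 × 5.97 = 11.94 atm
P_total at 526 °C = 16.19 + 11.94 = 28.13 atm
Scaling to 522 °C: P = 28.13 × 795.15/799.15 = 27.99 atm

28.0 atm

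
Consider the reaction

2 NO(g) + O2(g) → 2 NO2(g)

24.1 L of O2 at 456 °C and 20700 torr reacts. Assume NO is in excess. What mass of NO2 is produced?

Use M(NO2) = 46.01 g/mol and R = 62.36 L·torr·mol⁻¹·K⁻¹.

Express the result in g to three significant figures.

1010 g

n(O2) = PV/RT = (20700 × 24.1) / (62.36 × 729.15) = 10.97 mol
n(NO2) = (2/1) × 10.97 = 21.94 mol
m(NO2) = 21.94 × 46.01 = 1009 g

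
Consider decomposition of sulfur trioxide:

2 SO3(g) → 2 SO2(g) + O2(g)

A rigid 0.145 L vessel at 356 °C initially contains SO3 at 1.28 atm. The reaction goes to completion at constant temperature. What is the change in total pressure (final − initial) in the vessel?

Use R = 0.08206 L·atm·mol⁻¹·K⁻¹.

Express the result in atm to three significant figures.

0.640 atm

Since T and V are fixed, P_final/P_initial = n_final/n_initial = 3/2.
P_final = (3/2) × 1.28 = 1.920 atm; ΔP = 1.920 − 1.28 = 0.6400 atm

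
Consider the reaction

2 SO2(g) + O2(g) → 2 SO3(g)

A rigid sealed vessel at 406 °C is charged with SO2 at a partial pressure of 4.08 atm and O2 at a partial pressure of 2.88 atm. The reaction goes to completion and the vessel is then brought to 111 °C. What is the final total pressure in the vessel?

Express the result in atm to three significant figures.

2.78 atm

At constant V, partial pressures at 406 °C are proportional to moles, so apply stoichiometry directly to pressures.
P(O2) required for 4.08 atm of SO2 = (1/2) × 4.08 = 2.040 atm; available 2.88 atm, so SO2 is limiting.
P(O2) remaining = 2.88 − (1/2) × 4.08 = 0.8400 atm
P(gaseous products) = (2)/2 × 4.08 = 4.080 atm
P_total at 406 °C = 0.8400 + 4.080 = 4.920 atm
Scaling to 111 °C: P = 4.920 × 384.15/679.15 = 2.783 atm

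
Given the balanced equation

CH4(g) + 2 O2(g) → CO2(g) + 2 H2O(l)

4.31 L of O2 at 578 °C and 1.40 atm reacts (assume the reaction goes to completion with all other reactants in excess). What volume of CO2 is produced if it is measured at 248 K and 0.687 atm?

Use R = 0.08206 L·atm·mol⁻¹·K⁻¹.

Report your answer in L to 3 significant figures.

n(O2) = PV/RT = (1.40 × 4.31) / (0.08206 × 851.15) = 0.08639 mol
n(CO2) = (1/2) × 0.08639 = 0.04319 mol
V = nRT/P = 0.04319 × 0.08206 × 248 / 0.687 = 1.279 L

1.28 L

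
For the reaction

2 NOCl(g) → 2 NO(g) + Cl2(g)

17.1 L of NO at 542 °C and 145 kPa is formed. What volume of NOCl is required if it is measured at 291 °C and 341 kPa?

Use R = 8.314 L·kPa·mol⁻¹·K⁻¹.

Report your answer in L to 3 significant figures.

5.03 L

n(NO) = PV/RT = (145 × 17.1) / (8.314 × 815.15) = 0.3659 mol
n(NOCl) = (2/2) × 0.3659 = 0.3659 mol
V = nRT/P = 0.3659 × 8.314 × 564.15 / 341 = 5.033 L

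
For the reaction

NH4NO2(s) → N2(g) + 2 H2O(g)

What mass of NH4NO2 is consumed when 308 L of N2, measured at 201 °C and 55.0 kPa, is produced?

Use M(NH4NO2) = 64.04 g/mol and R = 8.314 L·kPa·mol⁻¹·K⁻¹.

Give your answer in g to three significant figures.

275 g

n(N2) = PV/RT = (55.0 × 308) / (8.314 × 474.15) = 4.297 mol
n(NH4NO2) = (1/1) × 4.297 = 4.297 mol
m(NH4NO2) = 4.297 × 64.04 = 275.2 g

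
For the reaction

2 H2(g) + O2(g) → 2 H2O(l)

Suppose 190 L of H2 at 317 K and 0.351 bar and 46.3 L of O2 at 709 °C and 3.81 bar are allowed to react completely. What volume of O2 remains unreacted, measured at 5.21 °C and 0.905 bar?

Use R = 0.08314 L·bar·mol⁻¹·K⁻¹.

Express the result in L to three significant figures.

22.9 L

n(H2) = PV/RT = (0.351 × 190) / (0.08314 × 317) = 2.530 mol
n(O2) = PV/RT = (3.81 × 46.3) / (0.08314 × 982.15) = 2.160 mol
For 2.530 mol H2, stoichiometry requires (1/2) × 2.530 = 1.265 mol O2; 2.160 mol is available, so H2 is limiting.
n(O2) consumed = (1/2) × 2.530 = 1.265 mol; remaining = 2.160 − 1.265 = 0.8950 mol
V(O2) = nRT/P = 0.8950 × 0.08314 × 278.36 / 0.905 = 22.89 L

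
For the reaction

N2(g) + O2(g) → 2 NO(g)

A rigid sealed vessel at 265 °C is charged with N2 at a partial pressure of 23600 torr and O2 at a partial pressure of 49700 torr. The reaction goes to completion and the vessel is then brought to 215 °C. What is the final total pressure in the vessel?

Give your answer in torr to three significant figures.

66500 torr

With V and T fixed, P_i ∝ n_i, so the mole ratios apply directly to partial pressures at 265 °C.
P(O2) required for 23600 torr of N2 = (1/1) × 23600 = 23600 torr; available 49700 torr, so N2 is limiting.
P(O2) remaining = 49700 − (1/1) × 23600 = 26100 torr
P(gaseous products) = (2)/1 × 23600 = 47200 torr
P_total at 265 °C = 26100 + 47200 = 73300 torr
Scaling to 215 °C: P = 73300 × 488.15/538.15 = 66490 torr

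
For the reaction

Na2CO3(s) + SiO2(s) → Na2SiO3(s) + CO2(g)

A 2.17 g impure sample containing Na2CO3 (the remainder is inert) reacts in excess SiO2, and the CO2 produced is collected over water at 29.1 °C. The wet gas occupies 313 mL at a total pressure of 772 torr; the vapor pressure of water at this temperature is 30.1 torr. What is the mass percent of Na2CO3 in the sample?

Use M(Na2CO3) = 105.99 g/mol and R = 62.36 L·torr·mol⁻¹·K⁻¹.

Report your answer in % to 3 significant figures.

60.2 %

P(CO2) = 772 − 30.1 = 741.9 torr
n(CO2) = PV/RT = (741.9 × 0.3130) / (62.36 × 302.25) = 0.01232 mol
n(Na2CO3) = (1/1) × 0.01232 = 0.01232 mol
m(Na2CO3) = 0.01232 × 105.99 = 1.306 g
%Na2CO3 = 1.306 / 2.17 × 100 = 60.18%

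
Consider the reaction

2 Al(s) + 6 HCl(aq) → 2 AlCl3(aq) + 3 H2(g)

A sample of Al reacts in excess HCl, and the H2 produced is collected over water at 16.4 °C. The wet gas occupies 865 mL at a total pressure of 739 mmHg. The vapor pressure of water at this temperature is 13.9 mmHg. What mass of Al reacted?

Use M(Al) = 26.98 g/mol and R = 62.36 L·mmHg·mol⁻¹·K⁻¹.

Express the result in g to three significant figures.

P(H2) = 739 − 13.9 = 725.1 mmHg
n(H2) = PV/RT = (725.1 × 0.8650) / (62.36 × 289.55) = 0.03474 mol
n(Al) = (2/3) × 0.03474 = 0.02316 mol
m(Al) = 0.02316 × 26.98 = 0.6249 g

0.625 g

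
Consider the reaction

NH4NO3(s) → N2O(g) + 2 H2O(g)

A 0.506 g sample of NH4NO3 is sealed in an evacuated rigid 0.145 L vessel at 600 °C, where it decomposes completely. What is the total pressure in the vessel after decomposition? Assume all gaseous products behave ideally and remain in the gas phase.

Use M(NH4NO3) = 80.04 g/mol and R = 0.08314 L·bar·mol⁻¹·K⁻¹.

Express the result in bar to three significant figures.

n(NH4NO3) = 0.506 / 80.04 = 0.006322 mol
n(gas produced) = (3/1) × 0.006322 = 0.01897 mol
P = nRT/V = 0.01897 × 0.08314 × 873.15 / 0.145 = 9.497 bar

9.50 bar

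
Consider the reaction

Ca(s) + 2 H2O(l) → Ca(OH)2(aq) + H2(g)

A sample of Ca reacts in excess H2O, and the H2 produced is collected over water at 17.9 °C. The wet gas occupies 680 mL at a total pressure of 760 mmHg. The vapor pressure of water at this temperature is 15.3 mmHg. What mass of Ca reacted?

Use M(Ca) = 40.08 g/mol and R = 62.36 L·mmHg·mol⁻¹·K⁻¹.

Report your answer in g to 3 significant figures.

P(H2) = 760 − 15.3 = 744.7 mmHg
n(H2) = PV/RT = (744.7 × 0.6800) / (62.36 × 291.05) = 0.02790 mol
n(Ca) = (1/1) × 0.02790 = 0.02790 mol
m(Ca) = 0.02790 × 40.08 = 1.118 g

1.12 g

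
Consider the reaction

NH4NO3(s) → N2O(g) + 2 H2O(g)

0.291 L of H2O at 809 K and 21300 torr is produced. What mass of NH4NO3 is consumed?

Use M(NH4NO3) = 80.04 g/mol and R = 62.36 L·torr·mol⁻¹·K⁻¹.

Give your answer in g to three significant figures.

4.92 g

n(H2O) = PV/RT = (21300 × 0.291) / (62.36 × 809) = 0.1229 mol
n(NH4NO3) = (1/2) × 0.1229 = 0.06145 mol
m(NH4NO3) = 0.06145 × 80.04 = 4.918 g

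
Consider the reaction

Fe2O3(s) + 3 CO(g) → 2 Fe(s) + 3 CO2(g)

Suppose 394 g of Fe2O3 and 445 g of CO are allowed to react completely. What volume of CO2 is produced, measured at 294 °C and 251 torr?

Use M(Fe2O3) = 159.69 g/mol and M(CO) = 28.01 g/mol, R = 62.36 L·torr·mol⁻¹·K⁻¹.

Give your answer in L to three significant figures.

n(Fe2O3) = 394 / 159.69 = 2.467 mol
n(CO) = 445 / 28.01 = 15.89 mol
For 2.467 mol Fe2O3, stoichiometry requires (3/1) × 2.467 = 7.401 mol CO; 15.89 mol is available, so Fe2O3 is limiting.
n(CO2) = (3/1) × 2.467 = 7.401 mol
V(CO2) = nRT/P = 7.401 × 62.36 × 567.15 / 251 = 1043 L

1040 L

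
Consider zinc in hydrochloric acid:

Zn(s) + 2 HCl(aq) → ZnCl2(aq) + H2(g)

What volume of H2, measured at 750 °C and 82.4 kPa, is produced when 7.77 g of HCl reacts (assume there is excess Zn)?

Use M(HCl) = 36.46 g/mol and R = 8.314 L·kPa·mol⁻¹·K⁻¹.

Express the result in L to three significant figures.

n(HCl) = 7.770 / 36.46 = 0.2131 mol
n(H2) = (1/2) × 0.2131 = 0.1066 mol
V = nRT/P = 0.1066 × 8.314 × 1023.15 / 82.4 = 11.00 L

11.0 L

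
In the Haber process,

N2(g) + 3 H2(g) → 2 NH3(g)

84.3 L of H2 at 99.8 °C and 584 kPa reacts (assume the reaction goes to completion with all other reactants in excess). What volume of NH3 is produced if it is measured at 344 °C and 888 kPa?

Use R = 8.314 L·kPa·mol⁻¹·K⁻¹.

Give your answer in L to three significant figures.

n(H2) = PV/RT = (584 × 84.3) / (8.314 × 372.95) = 15.88 mol
n(NH3) = (2/3) × 15.88 = 10.59 mol
V = nRT/P = 10.59 × 8.314 × 617.15 / 888 = 61.19 L

61.2 L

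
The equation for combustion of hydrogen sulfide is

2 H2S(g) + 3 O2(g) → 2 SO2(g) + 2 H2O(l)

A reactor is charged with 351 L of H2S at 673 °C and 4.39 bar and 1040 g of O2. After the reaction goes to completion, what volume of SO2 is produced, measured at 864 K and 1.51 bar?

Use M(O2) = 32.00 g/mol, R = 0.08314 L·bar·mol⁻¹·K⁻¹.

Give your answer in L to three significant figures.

n(H2S) = PV/RT = (4.39 × 351) / (0.08314 × 946.15) = 19.59 mol
n(O2) = 1040 / 32.00 = 32.50 mol
For 19.59 mol H2S, stoichiometry requires (3/2) × 19.59 = 29.38 mol O2; 32.50 mol is available, so H2S is limiting.
n(SO2) = (2/2) × 19.59 = 19.59 mol
V(SO2) = nRT/P = 19.59 × 0.08314 × 864 / 1.51 = 931.9 L

932 L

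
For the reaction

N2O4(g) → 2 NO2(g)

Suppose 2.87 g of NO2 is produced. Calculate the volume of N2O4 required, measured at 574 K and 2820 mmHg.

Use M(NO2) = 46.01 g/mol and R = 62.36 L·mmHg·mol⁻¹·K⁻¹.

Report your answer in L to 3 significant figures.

n(NO2) = 2.870 / 46.01 = 0.06238 mol
n(N2O4) = (1/2) × 0.06238 = 0.03119 mol
V = nRT/P = 0.03119 × 62.36 × 574 / 2820 = 0.3959 L

0.396 L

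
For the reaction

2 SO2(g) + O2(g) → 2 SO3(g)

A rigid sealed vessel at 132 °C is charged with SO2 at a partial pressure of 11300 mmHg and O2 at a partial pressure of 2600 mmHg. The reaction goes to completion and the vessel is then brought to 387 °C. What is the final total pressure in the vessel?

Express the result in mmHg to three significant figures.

18400 mmHg

Because the vessel is rigid and T is held at 132 °C, work the stoichiometry in partial pressures (P_i = n_iRT/V).
P(O2) required for 11300 mmHg of SO2 = (1/2) × 11300 = 5650 mmHg; available 2600 mmHg, so O2 is limiting.
P(SO2) remaining = 11300 − (2/1) × 2600 = 6100 mmHg
P(gaseous products) = (2)/1 × 2600 = 5200 mmHg
P_total at 132 °C = 6100 + 5200 = 11300 mmHg
Scaling to 387 °C: P = 11300 × 660.15/405.15 = 18410 mmHg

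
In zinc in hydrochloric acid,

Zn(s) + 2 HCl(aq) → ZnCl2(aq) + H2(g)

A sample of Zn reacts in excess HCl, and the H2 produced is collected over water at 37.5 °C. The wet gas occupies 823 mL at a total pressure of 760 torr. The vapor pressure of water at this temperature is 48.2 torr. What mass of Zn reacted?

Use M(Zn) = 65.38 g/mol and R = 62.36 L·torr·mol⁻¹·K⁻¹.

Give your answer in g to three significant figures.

1.98 g

P(H2) = 760 − 48.2 = 711.8 torr
n(H2) = PV/RT = (711.8 × 0.8230) / (62.36 × 310.65) = 0.03024 mol
n(Zn) = (1/1) × 0.03024 = 0.03024 mol
m(Zn) = 0.03024 × 65.38 = 1.977 g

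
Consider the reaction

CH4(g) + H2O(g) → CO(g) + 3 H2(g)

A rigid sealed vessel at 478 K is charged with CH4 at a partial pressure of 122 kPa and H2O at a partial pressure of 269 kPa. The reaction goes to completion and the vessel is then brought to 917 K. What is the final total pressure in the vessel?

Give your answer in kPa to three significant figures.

1220 kPa

At constant V, partial pressures at 478 K are proportional to moles, so apply stoichiometry directly to pressures.
P(H2O) required for 122 kPa of CH4 = (1/1) × 122 = 122.0 kPa; available 269 kPa, so CH4 is limiting.
P(H2O) remaining = 269 − (1/1) × 122 = 147.0 kPa
P(gaseous products) = (1+3)/1 × 122 = 488.0 kPa
P_total at 478 K = 147.0 + 488.0 = 635.0 kPa
Scaling to 917 K: P = 635.0 × 917/478 = 1218 kPa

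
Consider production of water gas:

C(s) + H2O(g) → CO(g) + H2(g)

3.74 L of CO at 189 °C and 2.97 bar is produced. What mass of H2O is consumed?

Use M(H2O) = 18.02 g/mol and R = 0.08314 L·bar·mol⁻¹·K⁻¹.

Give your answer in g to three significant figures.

5.21 g

n(CO) = PV/RT = (2.97 × 3.74) / (0.08314 × 462.15) = 0.2891 mol
n(H2O) = (1/1) × 0.2891 = 0.2891 mol
m(H2O) = 0.2891 × 18.02 = 5.210 g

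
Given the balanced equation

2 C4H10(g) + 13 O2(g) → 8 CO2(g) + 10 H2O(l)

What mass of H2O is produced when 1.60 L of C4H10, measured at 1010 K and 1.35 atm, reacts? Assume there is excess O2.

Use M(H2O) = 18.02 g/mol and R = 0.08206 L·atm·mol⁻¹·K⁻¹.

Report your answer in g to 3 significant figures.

n(C4H10) = PV/RT = (1.35 × 1.60) / (0.08206 × 1010) = 0.02606 mol
n(H2O) = (10/2) × 0.02606 = 0.1303 mol
m(H2O) = 0.1303 × 18.02 = 2.348 g

2.35 g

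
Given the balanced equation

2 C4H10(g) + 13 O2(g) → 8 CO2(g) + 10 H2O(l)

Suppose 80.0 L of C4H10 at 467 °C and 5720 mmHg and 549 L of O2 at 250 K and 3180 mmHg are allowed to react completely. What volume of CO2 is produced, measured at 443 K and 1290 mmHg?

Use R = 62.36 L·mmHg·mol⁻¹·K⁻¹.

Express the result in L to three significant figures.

849 L

n(C4H10) = PV/RT = (5720 × 80.0) / (62.36 × 740.15) = 9.914 mol
n(O2) = PV/RT = (3180 × 549) / (62.36 × 250) = 112.0 mol
For 9.914 mol C4H10, stoichiometry requires (13/2) × 9.914 = 64.44 mol O2; 112.0 mol is available, so C4H10 is limiting.
n(CO2) = (8/2) × 9.914 = 39.66 mol
V(CO2) = nRT/P = 39.66 × 62.36 × 443 / 1290 = 849.3 L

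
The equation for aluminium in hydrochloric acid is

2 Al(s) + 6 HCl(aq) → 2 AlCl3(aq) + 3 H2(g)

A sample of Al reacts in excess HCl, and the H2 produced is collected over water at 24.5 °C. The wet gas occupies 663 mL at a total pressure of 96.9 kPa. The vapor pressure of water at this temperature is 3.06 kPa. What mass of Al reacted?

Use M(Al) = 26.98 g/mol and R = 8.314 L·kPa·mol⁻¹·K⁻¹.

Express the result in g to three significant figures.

0.452 g

P(H2) = 96.9 − 3.06 = 93.84 kPa
n(H2) = PV/RT = (93.84 × 0.6630) / (8.314 × 297.65) = 0.02514 mol
n(Al) = (2/3) × 0.02514 = 0.01676 mol
m(Al) = 0.01676 × 26.98 = 0.4522 g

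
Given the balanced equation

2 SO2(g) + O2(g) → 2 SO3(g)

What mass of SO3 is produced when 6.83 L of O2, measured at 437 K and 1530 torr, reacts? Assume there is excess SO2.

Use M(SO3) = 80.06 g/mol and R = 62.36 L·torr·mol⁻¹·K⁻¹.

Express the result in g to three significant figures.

n(O2) = PV/RT = (1530 × 6.83) / (62.36 × 437) = 0.3835 mol
n(SO3) = (2/1) × 0.3835 = 0.7670 mol
m(SO3) = 0.7670 × 80.06 = 61.41 g

61.4 g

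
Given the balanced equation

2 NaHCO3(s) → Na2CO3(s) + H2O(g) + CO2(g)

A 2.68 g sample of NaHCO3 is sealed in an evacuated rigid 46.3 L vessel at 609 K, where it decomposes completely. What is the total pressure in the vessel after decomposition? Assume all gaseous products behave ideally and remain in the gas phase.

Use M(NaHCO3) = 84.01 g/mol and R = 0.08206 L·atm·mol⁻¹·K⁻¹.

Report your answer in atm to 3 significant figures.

0.0344 atm

n(NaHCO3) = 2.68 / 84.01 = 0.03190 mol
n(gas produced) = (2/2) × 0.03190 = 0.03190 mol
P = nRT/V = 0.03190 × 0.08206 × 609 / 46.3 = 0.03443 atm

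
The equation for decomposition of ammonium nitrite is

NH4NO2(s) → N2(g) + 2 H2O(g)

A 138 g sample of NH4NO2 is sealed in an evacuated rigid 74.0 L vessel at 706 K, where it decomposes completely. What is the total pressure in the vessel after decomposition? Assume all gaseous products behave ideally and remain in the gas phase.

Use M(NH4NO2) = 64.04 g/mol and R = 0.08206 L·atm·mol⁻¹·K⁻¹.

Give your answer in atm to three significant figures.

5.06 atm

n(NH4NO2) = 138 / 64.04 = 2.155 mol
n(gas produced) = (3/1) × 2.155 = 6.465 mol
P = nRT/V = 6.465 × 0.08206 × 706 / 74.0 = 5.061 atm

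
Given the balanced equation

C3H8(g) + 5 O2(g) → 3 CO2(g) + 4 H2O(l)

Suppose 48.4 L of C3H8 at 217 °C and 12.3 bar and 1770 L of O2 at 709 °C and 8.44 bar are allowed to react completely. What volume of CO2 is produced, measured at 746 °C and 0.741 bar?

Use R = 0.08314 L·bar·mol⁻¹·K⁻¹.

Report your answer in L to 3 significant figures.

5010 L

n(C3H8) = PV/RT = (12.3 × 48.4) / (0.08314 × 490.15) = 14.61 mol
n(O2) = PV/RT = (8.44 × 1770) / (0.08314 × 982.15) = 182.9 mol
For 14.61 mol C3H8, stoichiometry requires (5/1) × 14.61 = 73.05 mol O2; 182.9 mol is available, so C3H8 is limiting.
n(CO2) = (3/1) × 14.61 = 43.83 mol
V(CO2) = nRT/P = 43.83 × 0.08314 × 1019.15 / 0.741 = 5012 L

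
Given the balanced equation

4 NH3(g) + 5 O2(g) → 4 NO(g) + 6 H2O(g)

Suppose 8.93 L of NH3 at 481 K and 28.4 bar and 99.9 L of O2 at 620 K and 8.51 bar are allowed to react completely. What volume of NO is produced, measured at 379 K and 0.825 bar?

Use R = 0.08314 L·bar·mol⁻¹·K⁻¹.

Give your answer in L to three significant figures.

242 L

n(NH3) = PV/RT = (28.4 × 8.93) / (0.08314 × 481) = 6.342 mol
n(O2) = PV/RT = (8.51 × 99.9) / (0.08314 × 620) = 16.49 mol
For 6.342 mol NH3, stoichiometry requires (5/4) × 6.342 = 7.927 mol O2; 16.49 mol is available, so NH3 is limiting.
n(NO) = (4/4) × 6.342 = 6.342 mol
V(NO) = nRT/P = 6.342 × 0.08314 × 379 / 0.825 = 242.2 L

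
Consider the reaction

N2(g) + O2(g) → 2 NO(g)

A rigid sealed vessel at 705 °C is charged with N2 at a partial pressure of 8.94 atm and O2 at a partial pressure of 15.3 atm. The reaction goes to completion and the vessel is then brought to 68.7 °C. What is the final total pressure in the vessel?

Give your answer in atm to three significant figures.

Because the vessel is rigid and T is held at 705 °C, work the stoichiometry in partial pressures (P_i = n_iRT/V).
P(O2) required for 8.94 atm of N2 = (1/1) × 8.94 = 8.940 atm; available 15.3 atm, so N2 is limiting.
P(O2) remaining = 15.3 − (1/1) × 8.94 = 6.360 atm
P(gaseous products) = (2)/1 × 8.94 = 17.88 atm
P_total at 705 °C = 6.360 + 17.88 = 24.24 atm
Scaling to 68.7 °C: P = 24.24 × 341.85/978.15 = 8.472 atm

8.47 atm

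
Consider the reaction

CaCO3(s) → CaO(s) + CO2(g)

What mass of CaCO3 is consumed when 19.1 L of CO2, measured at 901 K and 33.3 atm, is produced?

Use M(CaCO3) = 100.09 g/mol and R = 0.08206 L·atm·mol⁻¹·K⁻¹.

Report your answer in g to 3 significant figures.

861 g

n(CO2) = PV/RT = (33.3 × 19.1) / (0.08206 × 901) = 8.602 mol
n(CaCO3) = (1/1) × 8.602 = 8.602 mol
m(CaCO3) = 8.602 × 100.09 = 861.0 g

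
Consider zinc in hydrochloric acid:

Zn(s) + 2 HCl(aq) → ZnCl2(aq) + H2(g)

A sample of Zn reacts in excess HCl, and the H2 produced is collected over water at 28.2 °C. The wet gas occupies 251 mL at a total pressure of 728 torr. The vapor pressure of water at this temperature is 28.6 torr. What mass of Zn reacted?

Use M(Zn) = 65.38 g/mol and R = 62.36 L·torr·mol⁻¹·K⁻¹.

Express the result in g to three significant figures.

0.611 g

P(H2) = 728 − 28.6 = 699.4 torr
n(H2) = PV/RT = (699.4 × 0.2510) / (62.36 × 301.35) = 0.009342 mol
n(Zn) = (1/1) × 0.009342 = 0.009342 mol
m(Zn) = 0.009342 × 65.38 = 0.6108 g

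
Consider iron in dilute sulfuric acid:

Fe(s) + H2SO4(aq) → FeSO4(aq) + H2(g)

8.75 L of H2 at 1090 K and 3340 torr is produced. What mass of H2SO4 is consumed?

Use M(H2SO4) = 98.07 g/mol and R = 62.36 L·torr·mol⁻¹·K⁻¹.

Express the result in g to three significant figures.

n(H2) = PV/RT = (3340 × 8.75) / (62.36 × 1090) = 0.4300 mol
n(H2SO4) = (1/1) × 0.4300 = 0.4300 mol
m(H2SO4) = 0.4300 × 98.07 = 42.17 g

42.2 g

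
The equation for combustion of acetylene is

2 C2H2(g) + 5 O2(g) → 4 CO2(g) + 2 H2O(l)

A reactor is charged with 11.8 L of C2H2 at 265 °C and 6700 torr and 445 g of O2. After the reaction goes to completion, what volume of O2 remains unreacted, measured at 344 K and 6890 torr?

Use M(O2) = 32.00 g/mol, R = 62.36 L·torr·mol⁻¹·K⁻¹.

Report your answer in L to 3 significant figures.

n(C2H2) = PV/RT = (6700 × 11.8) / (62.36 × 538.15) = 2.356 mol
n(O2) = 445 / 32.00 = 13.91 mol
For 2.356 mol C2H2, stoichiometry requires (5/2) × 2.356 = 5.890 mol O2; 13.91 mol is available, so C2H2 is limiting.
n(O2) consumed = (5/2) × 2.356 = 5.890 mol; remaining = 13.91 − 5.890 = 8.020 mol
V(O2) = nRT/P = 8.020 × 62.36 × 344 / 6890 = 24.97 L

25.0 L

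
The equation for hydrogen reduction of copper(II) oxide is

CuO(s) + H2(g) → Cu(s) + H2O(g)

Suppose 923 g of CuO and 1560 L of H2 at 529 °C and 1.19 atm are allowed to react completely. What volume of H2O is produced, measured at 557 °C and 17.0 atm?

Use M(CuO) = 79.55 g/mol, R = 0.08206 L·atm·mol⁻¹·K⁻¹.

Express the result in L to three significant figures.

n(CuO) = 923 / 79.55 = 11.60 mol
n(H2) = PV/RT = (1.19 × 1560) / (0.08206 × 802.15) = 28.20 mol
For 11.60 mol CuO, stoichiometry requires (1/1) × 11.60 = 11.60 mol H2; 28.20 mol is available, so CuO is limiting.
n(H2O) = (1/1) × 11.60 = 11.60 mol
V(H2O) = nRT/P = 11.60 × 0.08206 × 830.15 / 17.0 = 46.48 L

46.5 L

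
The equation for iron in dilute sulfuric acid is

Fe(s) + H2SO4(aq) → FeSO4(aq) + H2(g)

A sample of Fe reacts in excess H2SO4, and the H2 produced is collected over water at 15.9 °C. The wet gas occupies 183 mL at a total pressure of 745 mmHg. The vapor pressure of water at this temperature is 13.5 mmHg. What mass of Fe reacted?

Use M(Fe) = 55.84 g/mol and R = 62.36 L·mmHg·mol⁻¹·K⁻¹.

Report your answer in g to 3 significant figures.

P(H2) = 745 − 13.5 = 731.5 mmHg
n(H2) = PV/RT = (731.5 × 0.1830) / (62.36 × 289.05) = 0.007427 mol
n(Fe) = (1/1) × 0.007427 = 0.007427 mol
m(Fe) = 0.007427 × 55.84 = 0.4147 g

0.415 g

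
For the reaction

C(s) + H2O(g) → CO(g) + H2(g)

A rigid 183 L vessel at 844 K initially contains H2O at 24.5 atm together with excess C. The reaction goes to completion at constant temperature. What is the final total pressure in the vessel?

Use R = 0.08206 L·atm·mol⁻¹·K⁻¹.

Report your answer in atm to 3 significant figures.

49.0 atm

At constant T and V, P ∝ n(gas): 1 mol gas → 2 mol gas.
P_final = (2/1) × 24.5 = 49.00 atm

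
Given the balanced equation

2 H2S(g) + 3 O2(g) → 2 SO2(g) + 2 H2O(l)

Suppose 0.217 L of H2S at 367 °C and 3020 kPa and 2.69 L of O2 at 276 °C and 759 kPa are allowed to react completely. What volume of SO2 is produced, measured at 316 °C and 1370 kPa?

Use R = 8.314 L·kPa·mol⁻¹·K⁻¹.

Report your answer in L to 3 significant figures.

n(H2S) = PV/RT = (3020 × 0.217) / (8.314 × 640.15) = 0.1231 mol
n(O2) = PV/RT = (759 × 2.69) / (8.314 × 549.15) = 0.4472 mol
For 0.1231 mol H2S, stoichiometry requires (3/2) × 0.1231 = 0.1847 mol O2; 0.4472 mol is available, so H2S is limiting.
n(SO2) = (2/2) × 0.1231 = 0.1231 mol
V(SO2) = nRT/P = 0.1231 × 8.314 × 589.15 / 1370 = 0.4401 L

0.440 L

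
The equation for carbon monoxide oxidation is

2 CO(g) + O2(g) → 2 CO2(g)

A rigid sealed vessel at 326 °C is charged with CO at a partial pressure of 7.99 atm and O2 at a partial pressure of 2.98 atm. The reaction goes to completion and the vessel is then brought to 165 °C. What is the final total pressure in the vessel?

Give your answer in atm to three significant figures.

5.84 atm

At constant V, partial pressures at 326 °C are proportional to moles, so apply stoichiometry directly to pressures.
P(O2) required for 7.99 atm of CO = (1/2) × 7.99 = 3.995 atm; available 2.98 atm, so O2 is limiting.
P(CO) remaining = 7.99 − (2/1) × 2.98 = 2.030 atm
P(gaseous products) = (2)/1 × 2.98 = 5.960 atm
P_total at 326 °C = 2.030 + 5.960 = 7.990 atm
Scaling to 165 °C: P = 7.990 × 438.15/599.15 = 5.843 atm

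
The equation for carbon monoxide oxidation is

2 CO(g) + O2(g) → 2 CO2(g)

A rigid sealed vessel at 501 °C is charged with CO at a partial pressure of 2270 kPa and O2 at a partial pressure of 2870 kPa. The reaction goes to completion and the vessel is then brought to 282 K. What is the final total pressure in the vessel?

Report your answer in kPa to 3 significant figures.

1460 kPa

Because the vessel is rigid and T is held at 501 °C, work the stoichiometry in partial pressures (P_i = n_iRT/V).
P(O2) required for 2270 kPa of CO = (1/2) × 2270 = 1135 kPa; available 2870 kPa, so CO is limiting.
P(O2) remaining = 2870 − (1/2) × 2270 = 1735 kPa
P(gaseous products) = (2)/2 × 2270 = 2270 kPa
P_total at 501 °C = 1735 + 2270 = 4005 kPa
Scaling to 282 K: P = 4005 × 282/774.15 = 1459 kPa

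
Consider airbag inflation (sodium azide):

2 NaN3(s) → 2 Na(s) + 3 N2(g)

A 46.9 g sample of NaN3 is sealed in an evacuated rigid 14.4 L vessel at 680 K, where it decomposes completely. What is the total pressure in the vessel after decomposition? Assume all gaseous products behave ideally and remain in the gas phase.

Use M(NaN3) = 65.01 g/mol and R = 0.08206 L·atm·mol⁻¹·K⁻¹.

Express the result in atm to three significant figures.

n(NaN3) = 46.9 / 65.01 = 0.7214 mol
n(gas produced) = (3/2) × 0.7214 = 1.082 mol
P = nRT/V = 1.082 × 0.08206 × 680 / 14.4 = 4.193 atm

4.19 atm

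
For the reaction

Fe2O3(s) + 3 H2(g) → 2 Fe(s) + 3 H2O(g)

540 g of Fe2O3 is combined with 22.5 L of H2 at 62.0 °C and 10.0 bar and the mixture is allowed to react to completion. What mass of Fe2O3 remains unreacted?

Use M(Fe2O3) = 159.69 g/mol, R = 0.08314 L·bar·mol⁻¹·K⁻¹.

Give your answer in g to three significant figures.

110 g

n(Fe2O3) = 540 / 159.69 = 3.382 mol
n(H2) = PV/RT = (10.0 × 22.5) / (0.08314 × 335.15) = 8.075 mol
For 3.382 mol Fe2O3, stoichiometry requires (3/1) × 3.382 = 10.15 mol H2; 8.075 mol is available, so H2 is limiting.
n(Fe2O3) consumed = (1/3) × 8.075 = 2.692 mol; remaining = 3.382 − 2.692 = 0.6900 mol
m(Fe2O3) = 0.6900 × 159.69 = 110.2 g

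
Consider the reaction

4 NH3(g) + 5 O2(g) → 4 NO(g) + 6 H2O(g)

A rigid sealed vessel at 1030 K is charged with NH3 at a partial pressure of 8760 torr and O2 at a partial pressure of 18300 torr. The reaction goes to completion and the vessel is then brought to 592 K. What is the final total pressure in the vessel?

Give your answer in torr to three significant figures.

16800 torr

Because the vessel is rigid and T is held at 1030 K, work the stoichiometry in partial pressures (P_i = n_iRT/V).
P(O2) required for 8760 torr of NH3 = (5/4) × 8760 = 10950 torr; available 18300 torr, so NH3 is limiting.
P(O2) remaining = 18300 − (5/4) × 8760 = 7350 torr
P(gaseous products) = (4+6)/4 × 8760 = 21900 torr
P_total at 1030 K = 7350 + 21900 = 29250 torr
Scaling to 592 K: P = 29250 × 592/1030 = 16810 torr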